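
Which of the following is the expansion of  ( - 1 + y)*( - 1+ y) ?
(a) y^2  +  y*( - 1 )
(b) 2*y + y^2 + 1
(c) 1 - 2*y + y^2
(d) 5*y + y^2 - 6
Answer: c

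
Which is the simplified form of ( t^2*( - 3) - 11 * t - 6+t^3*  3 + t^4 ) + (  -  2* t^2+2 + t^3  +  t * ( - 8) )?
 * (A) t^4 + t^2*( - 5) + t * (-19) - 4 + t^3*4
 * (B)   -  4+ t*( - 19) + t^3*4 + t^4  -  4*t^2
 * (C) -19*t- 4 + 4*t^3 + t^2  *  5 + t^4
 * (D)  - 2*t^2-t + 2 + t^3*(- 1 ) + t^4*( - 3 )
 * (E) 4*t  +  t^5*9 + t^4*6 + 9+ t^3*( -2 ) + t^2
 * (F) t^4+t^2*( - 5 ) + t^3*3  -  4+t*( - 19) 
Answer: A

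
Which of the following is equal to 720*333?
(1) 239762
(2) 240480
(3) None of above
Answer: 3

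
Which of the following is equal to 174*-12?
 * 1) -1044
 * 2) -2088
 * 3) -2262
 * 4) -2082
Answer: 2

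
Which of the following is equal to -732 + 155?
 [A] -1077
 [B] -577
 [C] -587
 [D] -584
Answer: B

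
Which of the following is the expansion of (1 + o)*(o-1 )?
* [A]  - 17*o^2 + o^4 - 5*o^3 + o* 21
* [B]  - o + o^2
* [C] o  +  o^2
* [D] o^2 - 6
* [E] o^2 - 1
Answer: E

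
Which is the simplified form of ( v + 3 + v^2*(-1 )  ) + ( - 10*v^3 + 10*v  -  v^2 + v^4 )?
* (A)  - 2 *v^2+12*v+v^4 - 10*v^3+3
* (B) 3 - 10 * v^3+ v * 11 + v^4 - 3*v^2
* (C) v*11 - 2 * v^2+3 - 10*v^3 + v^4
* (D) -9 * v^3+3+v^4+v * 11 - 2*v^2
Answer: C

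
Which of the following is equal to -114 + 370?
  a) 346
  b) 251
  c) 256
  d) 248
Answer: c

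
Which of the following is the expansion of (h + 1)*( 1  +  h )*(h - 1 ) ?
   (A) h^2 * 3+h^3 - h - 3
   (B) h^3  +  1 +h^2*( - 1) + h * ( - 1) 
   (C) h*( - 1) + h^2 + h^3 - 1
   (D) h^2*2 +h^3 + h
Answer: C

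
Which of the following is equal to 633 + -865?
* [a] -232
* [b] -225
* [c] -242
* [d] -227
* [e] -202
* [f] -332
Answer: a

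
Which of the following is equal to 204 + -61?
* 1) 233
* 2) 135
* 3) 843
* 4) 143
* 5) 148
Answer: 4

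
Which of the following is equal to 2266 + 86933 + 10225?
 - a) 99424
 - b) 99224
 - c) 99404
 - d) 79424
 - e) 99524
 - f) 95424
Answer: a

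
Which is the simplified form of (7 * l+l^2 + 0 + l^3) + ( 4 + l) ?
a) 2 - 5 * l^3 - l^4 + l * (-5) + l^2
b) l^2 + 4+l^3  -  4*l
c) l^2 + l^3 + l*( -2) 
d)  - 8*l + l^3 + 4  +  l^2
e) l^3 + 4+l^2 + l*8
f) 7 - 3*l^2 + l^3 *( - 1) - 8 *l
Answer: e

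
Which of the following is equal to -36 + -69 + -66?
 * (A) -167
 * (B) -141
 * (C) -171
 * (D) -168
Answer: C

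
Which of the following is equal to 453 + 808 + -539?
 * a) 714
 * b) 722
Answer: b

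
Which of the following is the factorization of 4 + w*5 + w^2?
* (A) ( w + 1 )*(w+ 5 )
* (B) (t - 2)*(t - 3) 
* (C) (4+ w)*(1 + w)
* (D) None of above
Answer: C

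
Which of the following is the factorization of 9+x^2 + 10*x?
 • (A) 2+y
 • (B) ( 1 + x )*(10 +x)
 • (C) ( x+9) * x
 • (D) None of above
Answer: D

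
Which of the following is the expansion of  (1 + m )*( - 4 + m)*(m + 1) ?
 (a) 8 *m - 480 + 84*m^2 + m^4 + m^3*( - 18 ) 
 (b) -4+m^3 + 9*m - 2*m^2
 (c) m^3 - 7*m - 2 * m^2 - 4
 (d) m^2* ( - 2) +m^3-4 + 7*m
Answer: c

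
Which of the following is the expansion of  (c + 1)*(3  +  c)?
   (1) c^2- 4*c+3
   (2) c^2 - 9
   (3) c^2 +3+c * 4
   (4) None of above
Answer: 3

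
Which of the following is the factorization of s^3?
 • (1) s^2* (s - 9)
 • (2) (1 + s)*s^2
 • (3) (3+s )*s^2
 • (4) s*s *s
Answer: 4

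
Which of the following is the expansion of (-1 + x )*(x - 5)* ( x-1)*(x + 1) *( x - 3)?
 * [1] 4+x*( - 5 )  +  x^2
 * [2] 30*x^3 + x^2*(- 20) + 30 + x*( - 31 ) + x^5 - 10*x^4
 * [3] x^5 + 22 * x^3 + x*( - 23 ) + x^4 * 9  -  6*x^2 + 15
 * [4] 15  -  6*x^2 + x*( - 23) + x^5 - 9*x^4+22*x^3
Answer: 4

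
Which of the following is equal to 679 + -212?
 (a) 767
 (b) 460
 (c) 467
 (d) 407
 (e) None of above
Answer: c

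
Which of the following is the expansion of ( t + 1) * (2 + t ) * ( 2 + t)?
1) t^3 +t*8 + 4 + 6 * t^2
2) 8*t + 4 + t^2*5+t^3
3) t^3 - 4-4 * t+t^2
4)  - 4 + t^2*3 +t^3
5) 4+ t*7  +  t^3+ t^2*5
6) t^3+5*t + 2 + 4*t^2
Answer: 2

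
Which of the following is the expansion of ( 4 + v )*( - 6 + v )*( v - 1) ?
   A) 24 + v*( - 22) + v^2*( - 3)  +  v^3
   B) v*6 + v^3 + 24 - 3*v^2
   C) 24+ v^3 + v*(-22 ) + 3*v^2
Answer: A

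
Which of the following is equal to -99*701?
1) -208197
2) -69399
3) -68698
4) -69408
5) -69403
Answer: 2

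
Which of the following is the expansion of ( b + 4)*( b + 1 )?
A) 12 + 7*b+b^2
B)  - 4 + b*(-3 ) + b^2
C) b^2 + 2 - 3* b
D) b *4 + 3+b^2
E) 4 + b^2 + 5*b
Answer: E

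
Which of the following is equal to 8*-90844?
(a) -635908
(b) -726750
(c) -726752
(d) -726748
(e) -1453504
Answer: c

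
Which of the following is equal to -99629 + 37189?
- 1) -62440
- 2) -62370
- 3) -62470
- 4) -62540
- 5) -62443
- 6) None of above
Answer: 1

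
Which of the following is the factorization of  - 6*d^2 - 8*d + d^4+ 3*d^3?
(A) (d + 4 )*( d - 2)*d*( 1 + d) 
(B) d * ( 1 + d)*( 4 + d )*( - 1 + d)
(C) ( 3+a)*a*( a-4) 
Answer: A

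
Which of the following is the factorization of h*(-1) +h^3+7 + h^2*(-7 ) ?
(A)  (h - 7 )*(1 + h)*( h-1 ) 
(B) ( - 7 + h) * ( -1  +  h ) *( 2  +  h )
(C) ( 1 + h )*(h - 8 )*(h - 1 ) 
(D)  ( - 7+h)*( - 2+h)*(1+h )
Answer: A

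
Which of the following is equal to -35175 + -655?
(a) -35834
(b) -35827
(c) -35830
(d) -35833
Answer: c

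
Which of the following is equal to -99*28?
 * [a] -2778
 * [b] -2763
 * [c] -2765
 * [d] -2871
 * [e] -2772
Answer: e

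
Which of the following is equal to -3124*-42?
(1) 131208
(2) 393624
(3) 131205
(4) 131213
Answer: 1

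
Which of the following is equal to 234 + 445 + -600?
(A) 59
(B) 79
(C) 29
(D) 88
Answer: B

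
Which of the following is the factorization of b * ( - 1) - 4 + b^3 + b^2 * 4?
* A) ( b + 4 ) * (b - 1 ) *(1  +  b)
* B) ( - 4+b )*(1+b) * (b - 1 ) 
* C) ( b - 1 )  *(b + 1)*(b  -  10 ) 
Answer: A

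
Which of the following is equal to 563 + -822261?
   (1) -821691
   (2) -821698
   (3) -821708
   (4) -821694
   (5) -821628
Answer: 2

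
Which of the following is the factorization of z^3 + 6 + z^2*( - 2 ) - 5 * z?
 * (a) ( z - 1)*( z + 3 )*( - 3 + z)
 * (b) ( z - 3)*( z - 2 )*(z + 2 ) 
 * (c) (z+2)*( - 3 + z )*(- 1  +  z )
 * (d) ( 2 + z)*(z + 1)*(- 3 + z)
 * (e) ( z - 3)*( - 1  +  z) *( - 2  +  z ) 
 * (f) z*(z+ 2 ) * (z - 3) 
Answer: c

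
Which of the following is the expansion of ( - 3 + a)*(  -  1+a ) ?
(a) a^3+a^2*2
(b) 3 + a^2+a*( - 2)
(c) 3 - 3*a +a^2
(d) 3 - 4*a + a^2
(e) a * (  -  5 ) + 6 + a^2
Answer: d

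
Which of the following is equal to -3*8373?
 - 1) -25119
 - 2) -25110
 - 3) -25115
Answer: 1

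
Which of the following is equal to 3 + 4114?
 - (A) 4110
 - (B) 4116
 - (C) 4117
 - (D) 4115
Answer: C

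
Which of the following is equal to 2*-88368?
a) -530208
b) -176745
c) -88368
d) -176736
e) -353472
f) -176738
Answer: d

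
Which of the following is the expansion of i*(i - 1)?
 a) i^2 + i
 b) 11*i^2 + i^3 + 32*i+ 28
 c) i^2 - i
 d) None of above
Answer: c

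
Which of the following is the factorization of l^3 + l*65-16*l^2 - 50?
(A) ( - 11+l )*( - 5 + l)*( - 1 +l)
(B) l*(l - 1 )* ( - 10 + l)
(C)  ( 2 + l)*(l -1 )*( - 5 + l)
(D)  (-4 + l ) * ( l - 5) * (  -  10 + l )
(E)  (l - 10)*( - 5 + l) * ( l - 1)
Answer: E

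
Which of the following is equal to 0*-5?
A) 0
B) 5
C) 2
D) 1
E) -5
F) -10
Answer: A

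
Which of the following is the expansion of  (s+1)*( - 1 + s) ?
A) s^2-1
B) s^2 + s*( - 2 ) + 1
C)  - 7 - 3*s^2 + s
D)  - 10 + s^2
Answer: A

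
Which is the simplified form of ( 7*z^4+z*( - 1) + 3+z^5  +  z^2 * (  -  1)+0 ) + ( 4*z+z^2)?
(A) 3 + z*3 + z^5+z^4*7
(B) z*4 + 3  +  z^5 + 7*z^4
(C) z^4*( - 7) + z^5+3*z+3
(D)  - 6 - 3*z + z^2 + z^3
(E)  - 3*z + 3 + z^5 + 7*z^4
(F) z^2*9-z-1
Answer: A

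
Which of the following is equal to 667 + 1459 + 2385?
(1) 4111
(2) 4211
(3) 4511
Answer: 3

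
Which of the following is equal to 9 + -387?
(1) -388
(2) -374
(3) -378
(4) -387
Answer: 3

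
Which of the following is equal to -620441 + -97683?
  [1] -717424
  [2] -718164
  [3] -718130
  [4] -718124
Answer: 4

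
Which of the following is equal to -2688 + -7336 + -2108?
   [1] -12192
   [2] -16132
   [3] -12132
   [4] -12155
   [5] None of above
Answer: 3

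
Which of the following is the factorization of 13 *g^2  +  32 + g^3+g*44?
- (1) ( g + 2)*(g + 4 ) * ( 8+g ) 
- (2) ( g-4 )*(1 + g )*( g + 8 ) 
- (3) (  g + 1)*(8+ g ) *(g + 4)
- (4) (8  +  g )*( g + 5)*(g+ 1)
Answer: 3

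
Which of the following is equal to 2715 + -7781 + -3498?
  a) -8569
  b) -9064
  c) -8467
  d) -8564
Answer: d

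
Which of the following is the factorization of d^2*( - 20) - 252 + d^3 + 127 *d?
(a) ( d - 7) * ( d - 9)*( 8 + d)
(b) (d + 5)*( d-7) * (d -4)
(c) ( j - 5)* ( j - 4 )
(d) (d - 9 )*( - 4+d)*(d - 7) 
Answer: d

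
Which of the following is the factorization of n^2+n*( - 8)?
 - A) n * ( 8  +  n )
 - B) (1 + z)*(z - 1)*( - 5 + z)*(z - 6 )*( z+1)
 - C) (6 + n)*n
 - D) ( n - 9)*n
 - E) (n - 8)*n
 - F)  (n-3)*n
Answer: E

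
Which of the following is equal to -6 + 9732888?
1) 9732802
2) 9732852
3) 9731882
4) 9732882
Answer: 4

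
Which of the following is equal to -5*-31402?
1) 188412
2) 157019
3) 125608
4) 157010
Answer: 4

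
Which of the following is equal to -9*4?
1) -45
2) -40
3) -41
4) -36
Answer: 4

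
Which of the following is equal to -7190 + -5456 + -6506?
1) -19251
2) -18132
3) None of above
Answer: 3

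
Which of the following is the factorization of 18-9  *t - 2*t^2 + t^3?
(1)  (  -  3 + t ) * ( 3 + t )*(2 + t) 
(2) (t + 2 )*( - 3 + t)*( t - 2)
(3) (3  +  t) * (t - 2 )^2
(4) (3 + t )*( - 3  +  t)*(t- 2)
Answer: 4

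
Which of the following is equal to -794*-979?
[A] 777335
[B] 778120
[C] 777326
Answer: C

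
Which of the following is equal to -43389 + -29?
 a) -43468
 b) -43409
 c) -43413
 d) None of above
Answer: d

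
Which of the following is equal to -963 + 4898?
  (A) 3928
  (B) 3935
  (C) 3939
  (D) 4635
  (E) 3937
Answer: B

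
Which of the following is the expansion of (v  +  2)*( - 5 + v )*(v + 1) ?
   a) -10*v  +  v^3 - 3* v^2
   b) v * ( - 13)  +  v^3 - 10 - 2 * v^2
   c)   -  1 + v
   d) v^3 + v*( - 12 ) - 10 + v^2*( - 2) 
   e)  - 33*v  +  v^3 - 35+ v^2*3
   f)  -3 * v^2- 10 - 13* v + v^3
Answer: b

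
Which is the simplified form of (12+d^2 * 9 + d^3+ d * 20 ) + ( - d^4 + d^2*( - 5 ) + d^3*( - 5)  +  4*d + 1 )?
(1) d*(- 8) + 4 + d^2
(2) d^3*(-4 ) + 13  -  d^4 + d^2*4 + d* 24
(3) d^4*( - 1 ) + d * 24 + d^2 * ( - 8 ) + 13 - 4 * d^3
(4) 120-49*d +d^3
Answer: 2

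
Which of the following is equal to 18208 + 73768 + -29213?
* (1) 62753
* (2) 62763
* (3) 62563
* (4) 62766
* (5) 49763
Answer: 2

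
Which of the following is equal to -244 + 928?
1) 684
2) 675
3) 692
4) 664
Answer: 1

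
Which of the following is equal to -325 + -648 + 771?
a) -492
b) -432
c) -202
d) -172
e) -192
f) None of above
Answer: c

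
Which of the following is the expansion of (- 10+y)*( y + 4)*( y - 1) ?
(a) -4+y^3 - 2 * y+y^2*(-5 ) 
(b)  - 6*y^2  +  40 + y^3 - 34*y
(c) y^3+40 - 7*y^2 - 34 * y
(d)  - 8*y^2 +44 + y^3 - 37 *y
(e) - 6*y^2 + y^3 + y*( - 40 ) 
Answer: c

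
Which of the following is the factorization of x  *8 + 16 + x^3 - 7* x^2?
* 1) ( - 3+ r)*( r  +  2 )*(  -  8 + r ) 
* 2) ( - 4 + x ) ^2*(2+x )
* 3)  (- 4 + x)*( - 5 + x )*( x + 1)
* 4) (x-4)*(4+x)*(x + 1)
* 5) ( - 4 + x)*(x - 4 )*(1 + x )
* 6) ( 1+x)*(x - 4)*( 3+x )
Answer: 5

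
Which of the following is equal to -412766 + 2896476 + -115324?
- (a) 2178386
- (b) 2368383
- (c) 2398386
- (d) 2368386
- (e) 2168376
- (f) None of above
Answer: d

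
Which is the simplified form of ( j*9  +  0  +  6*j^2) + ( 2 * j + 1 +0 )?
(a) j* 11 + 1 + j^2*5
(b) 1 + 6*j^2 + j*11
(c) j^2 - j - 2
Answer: b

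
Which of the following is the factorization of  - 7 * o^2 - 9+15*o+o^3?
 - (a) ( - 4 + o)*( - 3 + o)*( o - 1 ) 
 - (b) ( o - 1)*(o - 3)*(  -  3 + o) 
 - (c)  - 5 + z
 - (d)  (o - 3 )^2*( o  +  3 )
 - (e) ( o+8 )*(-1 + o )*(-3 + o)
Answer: b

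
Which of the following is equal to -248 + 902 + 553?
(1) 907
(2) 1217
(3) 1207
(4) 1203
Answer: 3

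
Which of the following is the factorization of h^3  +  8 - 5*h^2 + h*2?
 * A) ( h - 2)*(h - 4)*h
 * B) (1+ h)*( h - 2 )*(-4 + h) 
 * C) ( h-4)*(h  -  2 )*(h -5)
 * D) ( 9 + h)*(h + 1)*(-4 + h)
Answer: B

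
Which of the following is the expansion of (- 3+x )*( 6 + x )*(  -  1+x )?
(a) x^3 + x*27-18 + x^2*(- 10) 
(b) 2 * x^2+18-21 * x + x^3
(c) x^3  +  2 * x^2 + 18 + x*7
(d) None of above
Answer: b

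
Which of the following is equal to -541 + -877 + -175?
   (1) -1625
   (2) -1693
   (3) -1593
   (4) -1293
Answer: 3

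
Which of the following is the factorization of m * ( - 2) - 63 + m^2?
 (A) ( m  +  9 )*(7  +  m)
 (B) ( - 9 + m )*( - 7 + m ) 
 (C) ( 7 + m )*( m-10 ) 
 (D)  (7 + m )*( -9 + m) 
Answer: D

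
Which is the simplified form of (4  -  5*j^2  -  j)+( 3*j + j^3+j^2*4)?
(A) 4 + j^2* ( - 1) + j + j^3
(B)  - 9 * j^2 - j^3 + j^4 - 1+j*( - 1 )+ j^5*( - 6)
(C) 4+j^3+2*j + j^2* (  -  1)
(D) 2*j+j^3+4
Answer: C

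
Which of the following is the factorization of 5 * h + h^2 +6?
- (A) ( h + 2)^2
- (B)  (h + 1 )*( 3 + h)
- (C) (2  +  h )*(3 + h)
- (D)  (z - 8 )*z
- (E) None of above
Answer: C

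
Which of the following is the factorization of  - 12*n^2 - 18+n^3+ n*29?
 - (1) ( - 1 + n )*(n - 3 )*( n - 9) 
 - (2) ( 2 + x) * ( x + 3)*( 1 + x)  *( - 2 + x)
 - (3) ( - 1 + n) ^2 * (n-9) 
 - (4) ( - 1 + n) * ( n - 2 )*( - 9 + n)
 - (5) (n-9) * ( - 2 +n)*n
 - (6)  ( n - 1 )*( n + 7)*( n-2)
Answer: 4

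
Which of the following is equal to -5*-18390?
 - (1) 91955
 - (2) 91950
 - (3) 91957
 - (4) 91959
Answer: 2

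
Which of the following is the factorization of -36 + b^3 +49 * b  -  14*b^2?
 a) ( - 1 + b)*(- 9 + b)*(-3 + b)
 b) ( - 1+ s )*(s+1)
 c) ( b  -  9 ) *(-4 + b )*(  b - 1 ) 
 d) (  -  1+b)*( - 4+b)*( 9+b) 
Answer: c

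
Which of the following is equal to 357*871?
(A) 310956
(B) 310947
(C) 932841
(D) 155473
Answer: B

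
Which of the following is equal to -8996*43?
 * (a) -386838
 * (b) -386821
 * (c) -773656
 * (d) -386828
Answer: d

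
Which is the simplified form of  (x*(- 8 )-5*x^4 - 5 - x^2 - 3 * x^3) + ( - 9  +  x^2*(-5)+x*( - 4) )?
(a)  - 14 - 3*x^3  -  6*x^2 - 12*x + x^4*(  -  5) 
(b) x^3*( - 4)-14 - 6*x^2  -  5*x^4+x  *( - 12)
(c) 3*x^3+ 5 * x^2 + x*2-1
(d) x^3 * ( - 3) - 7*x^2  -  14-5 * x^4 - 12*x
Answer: a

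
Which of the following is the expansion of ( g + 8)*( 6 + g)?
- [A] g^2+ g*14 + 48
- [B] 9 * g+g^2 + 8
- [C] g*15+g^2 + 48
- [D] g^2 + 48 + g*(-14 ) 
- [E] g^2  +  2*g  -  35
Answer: A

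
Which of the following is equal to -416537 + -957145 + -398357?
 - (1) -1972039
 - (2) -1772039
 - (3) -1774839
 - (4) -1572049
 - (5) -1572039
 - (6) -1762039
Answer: 2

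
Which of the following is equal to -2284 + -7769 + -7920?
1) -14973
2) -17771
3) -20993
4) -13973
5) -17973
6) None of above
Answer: 5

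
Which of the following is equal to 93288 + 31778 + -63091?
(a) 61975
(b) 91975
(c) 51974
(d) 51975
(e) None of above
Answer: a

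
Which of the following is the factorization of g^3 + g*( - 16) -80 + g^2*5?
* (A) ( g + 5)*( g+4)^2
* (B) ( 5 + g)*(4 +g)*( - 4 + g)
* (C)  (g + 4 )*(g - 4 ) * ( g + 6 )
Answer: B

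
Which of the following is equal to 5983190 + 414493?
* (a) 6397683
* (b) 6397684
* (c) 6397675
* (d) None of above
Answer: a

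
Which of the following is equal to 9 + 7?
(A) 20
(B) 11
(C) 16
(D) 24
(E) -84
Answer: C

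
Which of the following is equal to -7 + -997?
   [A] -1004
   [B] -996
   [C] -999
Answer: A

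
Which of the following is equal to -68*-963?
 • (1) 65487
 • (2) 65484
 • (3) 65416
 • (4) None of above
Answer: 2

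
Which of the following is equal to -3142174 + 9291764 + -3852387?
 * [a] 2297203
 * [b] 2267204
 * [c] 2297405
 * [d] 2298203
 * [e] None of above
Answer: a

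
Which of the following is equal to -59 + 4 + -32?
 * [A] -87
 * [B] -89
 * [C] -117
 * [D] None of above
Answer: A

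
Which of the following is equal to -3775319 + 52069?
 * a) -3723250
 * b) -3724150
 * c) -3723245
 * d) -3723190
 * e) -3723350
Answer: a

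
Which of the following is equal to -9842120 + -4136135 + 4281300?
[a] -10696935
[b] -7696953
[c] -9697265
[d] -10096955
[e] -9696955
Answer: e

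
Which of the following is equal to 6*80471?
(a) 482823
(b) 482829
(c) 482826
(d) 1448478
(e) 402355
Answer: c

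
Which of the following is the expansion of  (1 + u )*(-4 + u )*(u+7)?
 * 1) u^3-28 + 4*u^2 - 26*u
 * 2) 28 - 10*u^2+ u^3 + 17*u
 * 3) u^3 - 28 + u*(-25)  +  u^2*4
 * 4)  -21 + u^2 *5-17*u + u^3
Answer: 3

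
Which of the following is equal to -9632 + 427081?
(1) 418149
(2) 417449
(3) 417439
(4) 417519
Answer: 2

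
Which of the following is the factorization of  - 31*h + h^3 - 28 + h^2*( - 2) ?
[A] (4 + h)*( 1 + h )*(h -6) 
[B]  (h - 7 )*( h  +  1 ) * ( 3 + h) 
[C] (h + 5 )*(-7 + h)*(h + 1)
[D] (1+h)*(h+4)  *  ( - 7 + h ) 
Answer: D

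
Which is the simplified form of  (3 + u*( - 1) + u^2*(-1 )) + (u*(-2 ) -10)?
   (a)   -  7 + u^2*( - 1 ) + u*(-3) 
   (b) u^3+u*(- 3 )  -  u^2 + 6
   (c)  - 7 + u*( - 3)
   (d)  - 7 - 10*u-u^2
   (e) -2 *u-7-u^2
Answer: a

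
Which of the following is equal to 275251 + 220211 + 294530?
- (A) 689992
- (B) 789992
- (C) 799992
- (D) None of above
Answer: B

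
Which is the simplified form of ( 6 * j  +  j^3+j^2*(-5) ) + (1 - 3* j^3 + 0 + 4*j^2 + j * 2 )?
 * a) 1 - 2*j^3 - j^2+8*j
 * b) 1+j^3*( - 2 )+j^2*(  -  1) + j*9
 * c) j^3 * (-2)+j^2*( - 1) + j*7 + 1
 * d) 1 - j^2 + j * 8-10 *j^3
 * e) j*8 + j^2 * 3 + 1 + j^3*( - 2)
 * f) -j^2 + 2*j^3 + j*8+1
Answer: a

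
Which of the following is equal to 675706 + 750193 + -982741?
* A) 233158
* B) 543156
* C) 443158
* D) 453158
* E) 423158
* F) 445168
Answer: C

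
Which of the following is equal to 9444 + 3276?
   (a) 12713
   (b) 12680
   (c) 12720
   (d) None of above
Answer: c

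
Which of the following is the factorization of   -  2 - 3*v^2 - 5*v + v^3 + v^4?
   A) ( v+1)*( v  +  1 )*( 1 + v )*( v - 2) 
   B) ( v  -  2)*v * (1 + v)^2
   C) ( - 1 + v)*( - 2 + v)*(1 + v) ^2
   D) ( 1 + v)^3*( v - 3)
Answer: A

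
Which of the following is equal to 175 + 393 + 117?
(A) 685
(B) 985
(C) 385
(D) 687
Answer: A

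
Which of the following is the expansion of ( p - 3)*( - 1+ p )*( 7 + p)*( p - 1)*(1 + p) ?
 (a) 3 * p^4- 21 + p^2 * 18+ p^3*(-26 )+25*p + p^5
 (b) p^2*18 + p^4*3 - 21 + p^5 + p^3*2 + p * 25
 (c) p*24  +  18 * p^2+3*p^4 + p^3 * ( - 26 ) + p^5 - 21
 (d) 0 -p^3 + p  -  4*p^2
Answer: a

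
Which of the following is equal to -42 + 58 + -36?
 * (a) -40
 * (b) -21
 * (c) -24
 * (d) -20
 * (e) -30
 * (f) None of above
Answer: d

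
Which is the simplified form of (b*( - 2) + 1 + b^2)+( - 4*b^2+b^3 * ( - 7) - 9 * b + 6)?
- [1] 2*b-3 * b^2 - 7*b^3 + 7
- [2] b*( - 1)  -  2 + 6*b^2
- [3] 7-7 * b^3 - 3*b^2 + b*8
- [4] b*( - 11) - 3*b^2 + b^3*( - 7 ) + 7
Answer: 4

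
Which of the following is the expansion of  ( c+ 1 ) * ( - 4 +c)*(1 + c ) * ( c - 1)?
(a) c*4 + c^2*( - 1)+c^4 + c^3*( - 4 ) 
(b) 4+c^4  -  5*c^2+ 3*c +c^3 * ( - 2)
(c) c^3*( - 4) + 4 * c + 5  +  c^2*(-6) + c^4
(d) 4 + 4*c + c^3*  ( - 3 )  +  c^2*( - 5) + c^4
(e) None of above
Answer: e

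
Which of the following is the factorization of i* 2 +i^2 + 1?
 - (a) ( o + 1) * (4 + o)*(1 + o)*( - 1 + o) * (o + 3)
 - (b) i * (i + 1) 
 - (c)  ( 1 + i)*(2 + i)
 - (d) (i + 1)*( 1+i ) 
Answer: d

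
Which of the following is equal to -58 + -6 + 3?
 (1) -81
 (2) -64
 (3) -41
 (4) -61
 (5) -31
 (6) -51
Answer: 4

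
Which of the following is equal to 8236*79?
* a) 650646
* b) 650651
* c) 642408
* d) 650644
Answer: d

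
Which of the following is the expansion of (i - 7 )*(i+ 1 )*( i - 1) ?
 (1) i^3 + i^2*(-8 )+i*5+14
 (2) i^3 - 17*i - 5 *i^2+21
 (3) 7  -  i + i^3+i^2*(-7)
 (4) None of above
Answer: 3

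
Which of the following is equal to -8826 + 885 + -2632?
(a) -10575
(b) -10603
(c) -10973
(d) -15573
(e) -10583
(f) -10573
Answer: f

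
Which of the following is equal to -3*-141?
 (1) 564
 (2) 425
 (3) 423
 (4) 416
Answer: 3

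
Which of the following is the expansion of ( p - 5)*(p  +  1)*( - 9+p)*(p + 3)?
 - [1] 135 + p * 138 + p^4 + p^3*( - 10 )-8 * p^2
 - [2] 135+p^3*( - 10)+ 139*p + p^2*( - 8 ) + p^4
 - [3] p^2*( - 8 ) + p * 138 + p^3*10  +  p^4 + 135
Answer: 1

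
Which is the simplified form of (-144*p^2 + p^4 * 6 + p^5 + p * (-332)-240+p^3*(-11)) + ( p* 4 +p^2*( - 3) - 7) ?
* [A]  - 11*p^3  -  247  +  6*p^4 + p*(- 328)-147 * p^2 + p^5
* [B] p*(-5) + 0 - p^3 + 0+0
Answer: A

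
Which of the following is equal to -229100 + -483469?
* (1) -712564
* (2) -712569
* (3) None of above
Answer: 2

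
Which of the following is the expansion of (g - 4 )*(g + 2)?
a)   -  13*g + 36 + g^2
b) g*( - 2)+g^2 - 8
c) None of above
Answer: b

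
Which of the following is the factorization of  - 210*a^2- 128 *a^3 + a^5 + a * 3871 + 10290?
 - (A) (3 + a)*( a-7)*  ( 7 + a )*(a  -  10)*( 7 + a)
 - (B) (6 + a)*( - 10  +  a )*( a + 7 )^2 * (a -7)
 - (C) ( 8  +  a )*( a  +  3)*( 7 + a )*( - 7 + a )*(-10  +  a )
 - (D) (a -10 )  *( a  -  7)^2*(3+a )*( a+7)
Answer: A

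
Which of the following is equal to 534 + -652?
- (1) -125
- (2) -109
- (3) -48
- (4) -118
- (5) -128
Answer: 4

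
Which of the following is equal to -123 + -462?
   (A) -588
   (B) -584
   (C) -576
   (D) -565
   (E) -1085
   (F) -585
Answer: F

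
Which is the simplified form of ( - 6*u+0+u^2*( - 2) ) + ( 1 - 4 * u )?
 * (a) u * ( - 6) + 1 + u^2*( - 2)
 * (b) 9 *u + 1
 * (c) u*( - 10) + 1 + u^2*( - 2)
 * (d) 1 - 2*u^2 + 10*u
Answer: c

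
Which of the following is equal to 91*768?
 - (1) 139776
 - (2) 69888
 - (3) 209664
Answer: 2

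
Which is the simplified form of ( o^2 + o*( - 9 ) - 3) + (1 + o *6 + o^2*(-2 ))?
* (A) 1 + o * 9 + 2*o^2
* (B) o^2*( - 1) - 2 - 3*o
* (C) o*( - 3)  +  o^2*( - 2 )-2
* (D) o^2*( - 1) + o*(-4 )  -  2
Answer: B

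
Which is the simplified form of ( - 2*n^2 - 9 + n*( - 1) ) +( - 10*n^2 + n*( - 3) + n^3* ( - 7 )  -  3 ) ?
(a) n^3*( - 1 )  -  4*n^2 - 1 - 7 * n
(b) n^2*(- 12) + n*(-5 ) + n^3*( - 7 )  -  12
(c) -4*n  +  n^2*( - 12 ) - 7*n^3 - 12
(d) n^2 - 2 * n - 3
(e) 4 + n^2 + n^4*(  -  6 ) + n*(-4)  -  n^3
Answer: c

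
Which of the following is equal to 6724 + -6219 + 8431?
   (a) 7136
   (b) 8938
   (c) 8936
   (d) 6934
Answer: c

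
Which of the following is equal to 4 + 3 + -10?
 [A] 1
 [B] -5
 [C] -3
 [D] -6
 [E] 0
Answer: C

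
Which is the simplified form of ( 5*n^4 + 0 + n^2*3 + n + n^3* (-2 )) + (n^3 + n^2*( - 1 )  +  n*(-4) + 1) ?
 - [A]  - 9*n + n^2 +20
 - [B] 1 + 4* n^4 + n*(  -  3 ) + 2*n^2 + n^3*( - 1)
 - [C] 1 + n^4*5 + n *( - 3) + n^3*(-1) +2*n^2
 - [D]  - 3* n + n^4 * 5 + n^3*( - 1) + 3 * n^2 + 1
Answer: C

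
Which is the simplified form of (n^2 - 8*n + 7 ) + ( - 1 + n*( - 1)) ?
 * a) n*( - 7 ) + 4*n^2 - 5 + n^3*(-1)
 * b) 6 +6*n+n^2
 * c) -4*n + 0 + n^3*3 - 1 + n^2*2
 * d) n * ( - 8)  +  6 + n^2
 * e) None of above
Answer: e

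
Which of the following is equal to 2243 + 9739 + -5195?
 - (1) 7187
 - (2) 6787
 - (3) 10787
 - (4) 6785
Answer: 2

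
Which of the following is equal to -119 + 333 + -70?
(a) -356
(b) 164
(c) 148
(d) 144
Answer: d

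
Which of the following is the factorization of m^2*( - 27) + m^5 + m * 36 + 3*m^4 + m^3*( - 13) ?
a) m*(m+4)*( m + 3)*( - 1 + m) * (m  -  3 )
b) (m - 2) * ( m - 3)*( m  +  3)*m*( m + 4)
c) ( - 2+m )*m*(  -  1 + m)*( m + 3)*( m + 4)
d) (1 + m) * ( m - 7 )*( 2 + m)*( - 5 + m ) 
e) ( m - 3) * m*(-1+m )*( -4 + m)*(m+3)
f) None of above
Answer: a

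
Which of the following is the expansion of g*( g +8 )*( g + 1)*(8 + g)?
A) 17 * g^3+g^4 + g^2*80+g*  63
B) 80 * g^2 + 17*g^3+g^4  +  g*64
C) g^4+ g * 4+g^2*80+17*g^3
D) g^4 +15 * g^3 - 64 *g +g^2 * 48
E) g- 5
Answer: B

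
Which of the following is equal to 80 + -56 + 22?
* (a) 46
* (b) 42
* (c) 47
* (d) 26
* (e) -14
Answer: a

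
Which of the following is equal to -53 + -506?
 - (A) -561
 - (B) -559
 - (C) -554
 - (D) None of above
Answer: B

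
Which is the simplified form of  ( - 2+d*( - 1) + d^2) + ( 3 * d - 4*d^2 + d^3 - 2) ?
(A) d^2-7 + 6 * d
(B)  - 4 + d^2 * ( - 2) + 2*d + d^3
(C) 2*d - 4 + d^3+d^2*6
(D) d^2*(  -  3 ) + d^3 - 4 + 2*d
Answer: D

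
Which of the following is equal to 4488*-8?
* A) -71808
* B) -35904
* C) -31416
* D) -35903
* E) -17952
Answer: B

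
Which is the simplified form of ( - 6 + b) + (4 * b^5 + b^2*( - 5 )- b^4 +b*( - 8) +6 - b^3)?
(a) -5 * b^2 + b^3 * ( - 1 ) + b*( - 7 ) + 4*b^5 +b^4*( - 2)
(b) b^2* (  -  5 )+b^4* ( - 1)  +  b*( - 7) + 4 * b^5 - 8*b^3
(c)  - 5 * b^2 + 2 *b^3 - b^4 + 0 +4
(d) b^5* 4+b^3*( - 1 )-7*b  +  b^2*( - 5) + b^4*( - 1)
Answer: d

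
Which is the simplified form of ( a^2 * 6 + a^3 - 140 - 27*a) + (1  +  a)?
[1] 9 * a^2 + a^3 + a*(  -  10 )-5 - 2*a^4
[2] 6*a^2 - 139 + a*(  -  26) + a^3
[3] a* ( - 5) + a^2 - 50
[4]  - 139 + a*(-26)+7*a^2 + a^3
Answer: 2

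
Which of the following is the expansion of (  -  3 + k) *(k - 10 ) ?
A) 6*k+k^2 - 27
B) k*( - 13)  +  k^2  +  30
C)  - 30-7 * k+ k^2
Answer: B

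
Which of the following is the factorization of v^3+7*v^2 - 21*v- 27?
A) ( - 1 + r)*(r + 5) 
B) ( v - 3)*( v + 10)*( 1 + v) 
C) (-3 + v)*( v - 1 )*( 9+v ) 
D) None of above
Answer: D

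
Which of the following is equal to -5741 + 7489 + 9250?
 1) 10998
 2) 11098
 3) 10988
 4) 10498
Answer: 1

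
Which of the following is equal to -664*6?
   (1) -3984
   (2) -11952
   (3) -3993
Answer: 1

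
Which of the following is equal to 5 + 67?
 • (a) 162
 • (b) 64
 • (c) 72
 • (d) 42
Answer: c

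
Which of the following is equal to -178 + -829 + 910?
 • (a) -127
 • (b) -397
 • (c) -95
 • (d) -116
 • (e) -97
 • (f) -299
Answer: e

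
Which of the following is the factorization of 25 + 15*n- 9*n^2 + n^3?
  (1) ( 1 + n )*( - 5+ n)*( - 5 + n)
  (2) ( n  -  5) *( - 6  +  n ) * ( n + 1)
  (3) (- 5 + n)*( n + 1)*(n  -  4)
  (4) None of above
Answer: 1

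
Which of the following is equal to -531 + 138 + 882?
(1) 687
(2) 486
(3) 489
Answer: 3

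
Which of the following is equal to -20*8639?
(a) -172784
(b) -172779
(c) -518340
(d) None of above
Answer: d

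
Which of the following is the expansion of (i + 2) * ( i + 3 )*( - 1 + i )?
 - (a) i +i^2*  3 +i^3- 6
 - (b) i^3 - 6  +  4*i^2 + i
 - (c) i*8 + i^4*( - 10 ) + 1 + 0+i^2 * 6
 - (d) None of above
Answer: b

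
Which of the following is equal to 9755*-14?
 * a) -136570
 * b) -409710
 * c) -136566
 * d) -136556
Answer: a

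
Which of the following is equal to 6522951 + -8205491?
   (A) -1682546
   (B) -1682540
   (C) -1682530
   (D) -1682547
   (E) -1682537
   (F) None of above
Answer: B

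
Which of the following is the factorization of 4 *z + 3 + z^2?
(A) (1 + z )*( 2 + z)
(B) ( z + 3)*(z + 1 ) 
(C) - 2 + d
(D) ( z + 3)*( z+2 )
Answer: B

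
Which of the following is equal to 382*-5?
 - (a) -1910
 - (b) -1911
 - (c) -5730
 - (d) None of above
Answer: a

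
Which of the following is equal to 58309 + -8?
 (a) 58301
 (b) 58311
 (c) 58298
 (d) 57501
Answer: a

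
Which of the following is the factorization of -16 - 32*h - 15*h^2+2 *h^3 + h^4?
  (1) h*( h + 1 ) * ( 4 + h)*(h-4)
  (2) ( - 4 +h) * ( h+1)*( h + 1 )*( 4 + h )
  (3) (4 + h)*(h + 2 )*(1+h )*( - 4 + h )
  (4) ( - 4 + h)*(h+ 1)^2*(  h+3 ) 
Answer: 2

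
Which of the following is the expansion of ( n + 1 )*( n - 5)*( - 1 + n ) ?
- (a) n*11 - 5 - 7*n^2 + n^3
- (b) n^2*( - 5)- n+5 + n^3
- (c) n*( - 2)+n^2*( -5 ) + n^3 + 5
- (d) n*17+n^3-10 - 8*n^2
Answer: b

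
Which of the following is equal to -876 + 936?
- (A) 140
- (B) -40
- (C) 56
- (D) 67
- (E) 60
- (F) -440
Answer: E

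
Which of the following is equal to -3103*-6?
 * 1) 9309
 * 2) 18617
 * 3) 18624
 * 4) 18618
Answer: 4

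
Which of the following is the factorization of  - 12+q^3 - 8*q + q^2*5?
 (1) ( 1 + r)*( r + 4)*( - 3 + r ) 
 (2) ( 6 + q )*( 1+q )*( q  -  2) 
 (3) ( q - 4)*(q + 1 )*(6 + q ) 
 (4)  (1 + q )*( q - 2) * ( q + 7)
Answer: 2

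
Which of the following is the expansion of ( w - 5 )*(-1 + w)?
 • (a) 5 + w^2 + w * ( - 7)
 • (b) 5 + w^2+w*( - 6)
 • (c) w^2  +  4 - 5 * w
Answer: b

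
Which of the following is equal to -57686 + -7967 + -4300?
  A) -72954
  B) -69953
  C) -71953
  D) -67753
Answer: B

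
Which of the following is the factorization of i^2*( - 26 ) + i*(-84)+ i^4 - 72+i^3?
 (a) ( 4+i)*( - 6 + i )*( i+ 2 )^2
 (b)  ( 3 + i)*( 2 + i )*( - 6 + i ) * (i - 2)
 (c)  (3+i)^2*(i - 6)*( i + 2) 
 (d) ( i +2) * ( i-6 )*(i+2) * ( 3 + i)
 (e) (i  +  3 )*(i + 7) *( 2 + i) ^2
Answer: d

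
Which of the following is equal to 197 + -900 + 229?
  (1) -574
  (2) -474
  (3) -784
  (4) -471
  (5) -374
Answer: 2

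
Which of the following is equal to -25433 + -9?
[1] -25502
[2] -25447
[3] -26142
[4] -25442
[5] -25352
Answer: 4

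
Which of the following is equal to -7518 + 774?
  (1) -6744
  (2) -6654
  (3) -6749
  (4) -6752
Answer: 1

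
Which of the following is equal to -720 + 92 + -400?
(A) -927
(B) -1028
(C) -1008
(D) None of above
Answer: B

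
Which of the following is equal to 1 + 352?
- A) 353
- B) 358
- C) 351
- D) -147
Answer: A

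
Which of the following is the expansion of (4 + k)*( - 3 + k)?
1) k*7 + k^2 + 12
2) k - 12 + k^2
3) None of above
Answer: 2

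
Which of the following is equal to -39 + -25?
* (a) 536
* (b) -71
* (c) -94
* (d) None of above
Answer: d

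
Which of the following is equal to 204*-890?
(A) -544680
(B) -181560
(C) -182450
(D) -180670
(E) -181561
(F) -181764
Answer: B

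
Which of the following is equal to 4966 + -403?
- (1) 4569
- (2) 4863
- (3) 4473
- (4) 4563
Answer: 4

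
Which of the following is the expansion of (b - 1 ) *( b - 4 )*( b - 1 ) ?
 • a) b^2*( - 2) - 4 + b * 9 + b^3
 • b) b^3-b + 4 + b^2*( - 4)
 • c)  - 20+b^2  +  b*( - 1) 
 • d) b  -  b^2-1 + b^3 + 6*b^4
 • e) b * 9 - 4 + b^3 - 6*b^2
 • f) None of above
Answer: e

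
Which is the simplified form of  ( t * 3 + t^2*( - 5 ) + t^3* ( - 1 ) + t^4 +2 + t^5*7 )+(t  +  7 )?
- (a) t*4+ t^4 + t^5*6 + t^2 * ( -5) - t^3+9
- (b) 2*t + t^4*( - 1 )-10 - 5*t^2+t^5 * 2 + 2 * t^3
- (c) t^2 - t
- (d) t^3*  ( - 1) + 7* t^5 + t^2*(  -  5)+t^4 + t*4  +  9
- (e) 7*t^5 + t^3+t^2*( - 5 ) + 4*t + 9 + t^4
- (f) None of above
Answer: d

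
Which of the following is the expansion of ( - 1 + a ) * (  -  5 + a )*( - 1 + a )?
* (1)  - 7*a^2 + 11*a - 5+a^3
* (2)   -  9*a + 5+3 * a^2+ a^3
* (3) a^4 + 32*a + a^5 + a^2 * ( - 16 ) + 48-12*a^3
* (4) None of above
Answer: 1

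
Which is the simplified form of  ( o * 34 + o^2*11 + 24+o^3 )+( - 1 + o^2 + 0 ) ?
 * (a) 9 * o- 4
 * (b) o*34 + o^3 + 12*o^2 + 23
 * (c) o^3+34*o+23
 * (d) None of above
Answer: b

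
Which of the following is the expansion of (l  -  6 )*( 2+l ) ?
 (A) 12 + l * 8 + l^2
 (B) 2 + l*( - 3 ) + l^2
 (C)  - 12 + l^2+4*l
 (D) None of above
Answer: D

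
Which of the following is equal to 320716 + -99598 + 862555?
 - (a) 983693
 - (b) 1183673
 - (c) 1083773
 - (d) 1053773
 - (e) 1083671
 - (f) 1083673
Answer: f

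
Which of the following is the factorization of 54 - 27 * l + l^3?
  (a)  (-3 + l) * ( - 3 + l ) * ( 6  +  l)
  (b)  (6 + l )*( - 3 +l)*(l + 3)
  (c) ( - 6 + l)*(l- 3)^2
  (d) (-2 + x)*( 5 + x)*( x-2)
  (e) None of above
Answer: a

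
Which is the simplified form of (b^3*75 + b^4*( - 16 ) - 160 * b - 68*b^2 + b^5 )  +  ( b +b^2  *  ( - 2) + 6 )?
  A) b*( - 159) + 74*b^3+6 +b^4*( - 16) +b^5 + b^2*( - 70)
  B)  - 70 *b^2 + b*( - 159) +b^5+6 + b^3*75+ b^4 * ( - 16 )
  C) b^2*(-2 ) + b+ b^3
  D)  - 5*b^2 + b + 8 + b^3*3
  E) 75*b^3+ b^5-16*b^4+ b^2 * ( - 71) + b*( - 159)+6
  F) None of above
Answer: B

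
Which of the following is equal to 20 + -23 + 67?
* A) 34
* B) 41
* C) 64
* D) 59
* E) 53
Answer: C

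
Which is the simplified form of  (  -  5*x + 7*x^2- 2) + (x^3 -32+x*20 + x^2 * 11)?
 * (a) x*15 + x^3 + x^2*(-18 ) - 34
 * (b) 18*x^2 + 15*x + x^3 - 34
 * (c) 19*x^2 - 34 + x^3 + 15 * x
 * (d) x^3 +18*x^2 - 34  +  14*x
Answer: b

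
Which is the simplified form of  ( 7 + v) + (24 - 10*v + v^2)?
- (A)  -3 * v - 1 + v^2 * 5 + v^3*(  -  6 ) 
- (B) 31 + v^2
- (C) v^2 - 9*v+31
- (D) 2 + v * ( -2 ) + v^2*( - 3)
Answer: C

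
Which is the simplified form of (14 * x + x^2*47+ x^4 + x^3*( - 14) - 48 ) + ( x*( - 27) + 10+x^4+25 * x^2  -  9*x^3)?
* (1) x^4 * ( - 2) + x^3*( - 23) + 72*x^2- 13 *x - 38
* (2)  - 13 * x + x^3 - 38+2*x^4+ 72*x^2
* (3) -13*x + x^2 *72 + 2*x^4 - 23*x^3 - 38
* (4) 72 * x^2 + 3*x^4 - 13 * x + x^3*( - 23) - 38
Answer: 3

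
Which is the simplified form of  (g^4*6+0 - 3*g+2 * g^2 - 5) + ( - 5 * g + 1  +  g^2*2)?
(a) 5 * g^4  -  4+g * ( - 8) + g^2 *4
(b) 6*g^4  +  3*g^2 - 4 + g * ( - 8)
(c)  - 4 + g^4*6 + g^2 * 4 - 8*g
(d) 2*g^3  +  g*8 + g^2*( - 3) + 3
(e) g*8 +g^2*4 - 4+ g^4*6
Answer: c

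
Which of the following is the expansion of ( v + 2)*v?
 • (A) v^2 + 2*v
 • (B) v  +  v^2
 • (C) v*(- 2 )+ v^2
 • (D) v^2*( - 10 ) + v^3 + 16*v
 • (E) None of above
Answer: A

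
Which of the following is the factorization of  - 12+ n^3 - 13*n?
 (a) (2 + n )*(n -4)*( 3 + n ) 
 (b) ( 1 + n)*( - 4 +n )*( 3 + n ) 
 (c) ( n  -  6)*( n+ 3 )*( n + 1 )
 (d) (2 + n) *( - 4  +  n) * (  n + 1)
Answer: b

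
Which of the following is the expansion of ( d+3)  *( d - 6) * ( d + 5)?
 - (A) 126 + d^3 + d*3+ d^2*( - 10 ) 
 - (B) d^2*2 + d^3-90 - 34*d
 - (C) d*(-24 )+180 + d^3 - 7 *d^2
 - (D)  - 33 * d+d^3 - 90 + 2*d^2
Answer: D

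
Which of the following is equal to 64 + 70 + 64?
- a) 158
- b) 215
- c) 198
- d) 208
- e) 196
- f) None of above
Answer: c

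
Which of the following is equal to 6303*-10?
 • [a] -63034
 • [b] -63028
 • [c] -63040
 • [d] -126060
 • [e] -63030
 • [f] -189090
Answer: e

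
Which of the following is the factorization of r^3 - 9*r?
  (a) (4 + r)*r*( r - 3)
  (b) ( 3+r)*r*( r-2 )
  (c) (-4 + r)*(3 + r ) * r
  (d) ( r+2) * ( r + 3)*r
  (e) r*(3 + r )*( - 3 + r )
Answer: e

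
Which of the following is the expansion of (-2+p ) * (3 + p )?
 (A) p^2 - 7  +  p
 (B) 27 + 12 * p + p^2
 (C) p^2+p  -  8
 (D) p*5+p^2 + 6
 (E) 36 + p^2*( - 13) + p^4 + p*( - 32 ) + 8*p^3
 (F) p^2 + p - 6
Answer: F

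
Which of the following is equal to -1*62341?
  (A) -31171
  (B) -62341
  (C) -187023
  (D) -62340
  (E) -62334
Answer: B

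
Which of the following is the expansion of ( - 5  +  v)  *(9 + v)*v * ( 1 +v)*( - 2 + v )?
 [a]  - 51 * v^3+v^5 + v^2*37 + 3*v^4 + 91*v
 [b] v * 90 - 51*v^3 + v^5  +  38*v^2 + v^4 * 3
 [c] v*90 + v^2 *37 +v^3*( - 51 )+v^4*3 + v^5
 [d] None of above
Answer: c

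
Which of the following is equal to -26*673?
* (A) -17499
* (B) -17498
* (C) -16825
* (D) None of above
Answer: B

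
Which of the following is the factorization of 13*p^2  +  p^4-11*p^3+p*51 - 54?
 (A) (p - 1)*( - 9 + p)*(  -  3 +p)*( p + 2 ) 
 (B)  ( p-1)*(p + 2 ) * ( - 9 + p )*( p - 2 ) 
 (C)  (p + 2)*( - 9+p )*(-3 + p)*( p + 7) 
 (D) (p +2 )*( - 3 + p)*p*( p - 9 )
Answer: A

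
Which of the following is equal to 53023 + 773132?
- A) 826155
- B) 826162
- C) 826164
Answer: A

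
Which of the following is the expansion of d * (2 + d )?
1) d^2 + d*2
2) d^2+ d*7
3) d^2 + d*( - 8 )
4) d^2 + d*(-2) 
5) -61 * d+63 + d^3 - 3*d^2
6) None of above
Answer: 1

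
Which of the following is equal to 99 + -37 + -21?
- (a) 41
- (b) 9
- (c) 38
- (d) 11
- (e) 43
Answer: a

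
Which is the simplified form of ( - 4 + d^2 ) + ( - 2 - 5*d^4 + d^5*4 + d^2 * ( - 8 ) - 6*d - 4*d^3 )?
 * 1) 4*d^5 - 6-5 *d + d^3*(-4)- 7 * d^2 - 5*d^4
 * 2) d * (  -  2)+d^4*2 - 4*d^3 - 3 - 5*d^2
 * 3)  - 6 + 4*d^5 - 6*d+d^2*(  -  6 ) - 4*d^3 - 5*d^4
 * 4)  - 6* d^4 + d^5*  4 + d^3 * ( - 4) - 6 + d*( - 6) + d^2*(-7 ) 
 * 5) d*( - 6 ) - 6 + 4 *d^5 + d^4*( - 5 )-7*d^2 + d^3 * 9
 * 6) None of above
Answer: 6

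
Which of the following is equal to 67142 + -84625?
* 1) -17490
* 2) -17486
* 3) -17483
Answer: 3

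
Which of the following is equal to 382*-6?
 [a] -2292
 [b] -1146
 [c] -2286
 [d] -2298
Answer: a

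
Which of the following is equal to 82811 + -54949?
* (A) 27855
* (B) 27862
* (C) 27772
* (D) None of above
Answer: B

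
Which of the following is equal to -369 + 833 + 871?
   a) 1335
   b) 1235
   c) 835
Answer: a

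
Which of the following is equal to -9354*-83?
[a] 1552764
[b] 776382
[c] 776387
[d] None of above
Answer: b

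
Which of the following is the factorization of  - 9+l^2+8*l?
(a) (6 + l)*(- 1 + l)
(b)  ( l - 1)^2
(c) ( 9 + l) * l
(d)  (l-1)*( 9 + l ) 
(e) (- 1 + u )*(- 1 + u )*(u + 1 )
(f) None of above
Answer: d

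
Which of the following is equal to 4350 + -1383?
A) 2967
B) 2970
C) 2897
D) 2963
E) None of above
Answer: A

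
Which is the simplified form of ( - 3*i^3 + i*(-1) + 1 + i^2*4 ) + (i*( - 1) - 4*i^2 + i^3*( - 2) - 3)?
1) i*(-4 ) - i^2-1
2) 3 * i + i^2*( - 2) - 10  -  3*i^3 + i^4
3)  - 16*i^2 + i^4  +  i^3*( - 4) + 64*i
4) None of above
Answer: 4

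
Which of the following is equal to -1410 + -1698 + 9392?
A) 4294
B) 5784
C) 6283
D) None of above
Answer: D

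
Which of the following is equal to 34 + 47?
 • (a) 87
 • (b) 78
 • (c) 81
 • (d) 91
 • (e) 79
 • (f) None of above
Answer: c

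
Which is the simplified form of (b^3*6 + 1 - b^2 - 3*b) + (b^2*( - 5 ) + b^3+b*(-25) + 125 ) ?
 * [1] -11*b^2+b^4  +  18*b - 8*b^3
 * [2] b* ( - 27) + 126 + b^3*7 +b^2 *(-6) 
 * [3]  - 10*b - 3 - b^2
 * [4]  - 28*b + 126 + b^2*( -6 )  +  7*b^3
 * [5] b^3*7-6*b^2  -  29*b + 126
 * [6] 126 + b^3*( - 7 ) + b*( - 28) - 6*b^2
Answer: 4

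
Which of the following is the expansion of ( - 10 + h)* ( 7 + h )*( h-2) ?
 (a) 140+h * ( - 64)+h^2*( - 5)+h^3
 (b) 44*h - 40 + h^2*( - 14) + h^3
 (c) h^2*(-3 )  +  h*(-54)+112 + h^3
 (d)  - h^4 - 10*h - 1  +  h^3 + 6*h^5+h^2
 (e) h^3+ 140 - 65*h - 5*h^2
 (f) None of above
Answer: a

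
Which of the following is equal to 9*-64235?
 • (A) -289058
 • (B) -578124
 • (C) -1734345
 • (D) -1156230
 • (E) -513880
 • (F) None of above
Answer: F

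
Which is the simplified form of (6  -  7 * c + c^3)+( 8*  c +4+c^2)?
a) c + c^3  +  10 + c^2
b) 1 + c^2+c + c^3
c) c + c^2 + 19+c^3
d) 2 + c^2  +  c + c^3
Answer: a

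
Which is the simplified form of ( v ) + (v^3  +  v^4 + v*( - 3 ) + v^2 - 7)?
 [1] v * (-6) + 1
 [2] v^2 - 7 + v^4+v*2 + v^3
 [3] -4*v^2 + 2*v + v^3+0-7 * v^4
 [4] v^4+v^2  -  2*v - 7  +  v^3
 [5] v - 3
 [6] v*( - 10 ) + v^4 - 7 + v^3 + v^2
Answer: 4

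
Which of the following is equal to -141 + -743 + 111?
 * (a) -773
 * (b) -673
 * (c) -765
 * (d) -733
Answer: a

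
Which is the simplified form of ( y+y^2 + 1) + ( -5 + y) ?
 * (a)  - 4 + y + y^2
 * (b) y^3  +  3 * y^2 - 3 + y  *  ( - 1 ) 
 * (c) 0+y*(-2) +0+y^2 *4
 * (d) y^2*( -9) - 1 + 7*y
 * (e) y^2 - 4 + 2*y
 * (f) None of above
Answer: e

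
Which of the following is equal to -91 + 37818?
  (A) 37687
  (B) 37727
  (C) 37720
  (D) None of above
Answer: B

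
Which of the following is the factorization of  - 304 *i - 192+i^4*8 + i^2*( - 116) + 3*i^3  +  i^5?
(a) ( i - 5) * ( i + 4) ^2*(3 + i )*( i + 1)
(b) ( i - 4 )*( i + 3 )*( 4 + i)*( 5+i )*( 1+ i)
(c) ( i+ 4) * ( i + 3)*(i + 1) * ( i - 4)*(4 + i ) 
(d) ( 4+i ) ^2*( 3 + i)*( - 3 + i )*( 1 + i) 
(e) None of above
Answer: c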